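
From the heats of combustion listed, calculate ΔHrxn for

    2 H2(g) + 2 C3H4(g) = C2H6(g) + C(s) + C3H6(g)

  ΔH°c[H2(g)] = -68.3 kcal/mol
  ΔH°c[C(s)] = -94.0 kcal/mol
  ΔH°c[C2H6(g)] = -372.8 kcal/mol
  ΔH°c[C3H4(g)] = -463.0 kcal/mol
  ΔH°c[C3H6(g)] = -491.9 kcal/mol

With combustion enthalpies, reactants minus products:
= [2·(-68.3) + 2·(-463.0)] − [1·(-372.8) + 1·(-94.0) + 1·(-491.9)]
= -103.9 kcal/mol

ΔHrxn = -103.9 kcal/mol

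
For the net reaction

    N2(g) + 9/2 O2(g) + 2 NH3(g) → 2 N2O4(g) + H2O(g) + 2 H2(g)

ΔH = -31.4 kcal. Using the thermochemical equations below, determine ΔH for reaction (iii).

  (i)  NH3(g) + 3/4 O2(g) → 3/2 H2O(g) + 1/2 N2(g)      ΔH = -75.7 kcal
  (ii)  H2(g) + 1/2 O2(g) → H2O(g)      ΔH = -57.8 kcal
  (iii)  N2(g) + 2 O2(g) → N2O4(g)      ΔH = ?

(i) × 2 (×2 to match 2 NH3(g) in the target): (2)·(-75.7) = -151.4 kcal
(ii) reversed and × 2 (H2(g) must end up as a product; ×2 to match 2 H2(g) in the target): (-2)·(-57.8) = +115.6 kcal
(iii) × 2 (×2 to match 2 N2O4(g) in the target): contributes 2·x
-31.4 = (-151.4) + (+115.6) + 2·x
x = (-31.4 − (-35.8)) / (2) = 2.2 kcal

ΔH = 2.2 kcal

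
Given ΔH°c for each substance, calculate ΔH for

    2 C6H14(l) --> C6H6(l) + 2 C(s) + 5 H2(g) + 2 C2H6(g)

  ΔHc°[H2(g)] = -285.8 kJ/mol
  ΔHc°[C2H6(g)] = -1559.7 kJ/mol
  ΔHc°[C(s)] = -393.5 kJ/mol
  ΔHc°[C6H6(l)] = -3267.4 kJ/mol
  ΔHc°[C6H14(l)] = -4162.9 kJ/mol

With combustion enthalpies, reactants minus products:
= [2·(-4162.9)] − [1·(-3267.4) + 2·(-393.5) + 5·(-285.8) + 2·(-1559.7)]
= 277.0 kJ/mol

ΔH = 277.0 kJ/mol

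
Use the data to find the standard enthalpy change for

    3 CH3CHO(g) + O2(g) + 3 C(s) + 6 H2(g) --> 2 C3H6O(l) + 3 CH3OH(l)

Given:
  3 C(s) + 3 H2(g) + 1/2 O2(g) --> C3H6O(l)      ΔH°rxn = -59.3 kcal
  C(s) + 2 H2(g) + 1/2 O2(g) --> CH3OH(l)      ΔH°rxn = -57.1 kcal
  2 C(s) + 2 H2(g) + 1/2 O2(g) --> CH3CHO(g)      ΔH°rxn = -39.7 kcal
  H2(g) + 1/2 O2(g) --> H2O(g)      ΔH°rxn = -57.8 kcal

equation 1 × 2: (2)·(-59.3) = -118.6 kcal
equation 2 × 3: (3)·(-57.1) = -171.3 kcal
equation 3 reversed and × 3: (-3)·(-39.7) = +119.1 kcal
equation 4: not needed.
ΔH°rxn = (2)·(-59.3) + (3)·(-57.1) + (-3)·(-39.7) = -170.8 kcal

ΔH°rxn = -170.8 kcal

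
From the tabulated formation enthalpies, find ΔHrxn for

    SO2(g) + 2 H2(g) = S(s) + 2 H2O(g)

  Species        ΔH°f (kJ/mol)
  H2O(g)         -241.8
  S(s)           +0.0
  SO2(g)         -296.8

Products: 1·(+0.0) + 2·(-241.8) = -483.6
Reactants: 1·(-296.8) + 2·(+0.0) = -296.8
ΔHrxn = (-483.6) − (-296.8) = -186.8 kJ/mol

ΔHrxn = -186.8 kJ/mol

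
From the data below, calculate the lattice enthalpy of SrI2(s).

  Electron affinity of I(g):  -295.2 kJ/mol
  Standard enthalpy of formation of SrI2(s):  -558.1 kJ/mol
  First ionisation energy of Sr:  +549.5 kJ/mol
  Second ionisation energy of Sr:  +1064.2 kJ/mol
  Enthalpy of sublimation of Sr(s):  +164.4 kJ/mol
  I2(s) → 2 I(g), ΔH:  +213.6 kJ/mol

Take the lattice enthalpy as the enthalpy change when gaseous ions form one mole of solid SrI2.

U = -1959.4 kJ/mol

ΔHf° = 1·ΔHsub + 1·(ΣIE) + 1·D(I2) + 2·EA + U
-558.1 = 1·(+164.4) + 1·(+1613.7) + 1·(+213.6) + 2·(-295.2) + U
U = -558.1 − (+1401.3) = -1959.4 kJ/mol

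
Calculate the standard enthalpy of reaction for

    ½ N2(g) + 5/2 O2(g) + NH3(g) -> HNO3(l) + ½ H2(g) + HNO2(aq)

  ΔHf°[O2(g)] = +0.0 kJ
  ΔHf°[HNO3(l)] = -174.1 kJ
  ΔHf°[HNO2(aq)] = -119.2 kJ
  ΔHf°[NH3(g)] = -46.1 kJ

Products: 1·(-174.1) + 1/2·(+0.0) + 1·(-119.2) = -293.3
Reactants: 1/2·(+0.0) + 5/2·(+0.0) + 1·(-46.1) = -46.1
ΔH° = (-293.3) − (-46.1) = -247.2 kJ

ΔH° = -247.2 kJ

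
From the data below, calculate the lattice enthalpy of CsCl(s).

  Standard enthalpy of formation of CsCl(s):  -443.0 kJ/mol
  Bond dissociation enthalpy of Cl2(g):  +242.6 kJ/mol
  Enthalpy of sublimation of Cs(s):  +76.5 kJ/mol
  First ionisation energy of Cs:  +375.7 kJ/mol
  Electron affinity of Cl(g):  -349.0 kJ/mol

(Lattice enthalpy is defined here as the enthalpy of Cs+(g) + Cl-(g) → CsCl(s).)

U = -667.5 kJ/mol

ΔHf° = 1·ΔHsub + 1·(ΣIE) + 1/2·D(Cl2) + 1·EA + U
-443.0 = 1·(+76.5) + 1·(+375.7) + 1/2·(+242.6) + 1·(-349.0) + U
U = -443.0 − (+224.5) = -667.5 kJ/mol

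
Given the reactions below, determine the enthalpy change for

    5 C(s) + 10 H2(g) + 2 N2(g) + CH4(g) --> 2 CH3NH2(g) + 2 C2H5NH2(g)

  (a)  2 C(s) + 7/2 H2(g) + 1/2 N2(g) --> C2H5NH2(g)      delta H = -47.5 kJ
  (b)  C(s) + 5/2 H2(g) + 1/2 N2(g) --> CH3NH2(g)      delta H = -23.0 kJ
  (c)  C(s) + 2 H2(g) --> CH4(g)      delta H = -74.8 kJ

delta H = -66.2 kJ

(a) × 2 (×2 to match 2 C2H5NH2(g) in the target): (2)·(-47.5) = -95.0 kJ
(b) × 2 (scale by 2 for the 2 CH3NH2(g)): (2)·(-23.0) = -46.0 kJ
(c) reversed (reverse to put CH4(g) on the reactant side): +74.8 kJ
delta H = (2)·(-47.5) + (2)·(-23.0) + (-1)·(-74.8) = -66.2 kJ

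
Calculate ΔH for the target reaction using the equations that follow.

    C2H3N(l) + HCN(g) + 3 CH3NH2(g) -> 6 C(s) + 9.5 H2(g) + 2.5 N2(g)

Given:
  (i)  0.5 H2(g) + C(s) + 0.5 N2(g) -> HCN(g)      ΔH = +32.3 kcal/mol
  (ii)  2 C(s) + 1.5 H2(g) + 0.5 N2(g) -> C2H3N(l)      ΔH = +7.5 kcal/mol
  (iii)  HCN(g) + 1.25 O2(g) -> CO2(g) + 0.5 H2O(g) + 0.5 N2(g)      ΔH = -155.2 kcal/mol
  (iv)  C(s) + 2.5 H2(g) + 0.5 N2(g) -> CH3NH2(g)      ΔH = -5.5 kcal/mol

ΔH = -23.3 kcal/mol

(i) reversed: -32.3 kcal/mol
(ii) reversed (reverse to put C2H3N(l) on the reactant side): -7.5 kcal/mol
(iii): not needed (CO2(g) appears nowhere else).
(iv) reversed and × 3 (reverse to put CH3NH2(g) on the reactant side; scale by 3 for the 3 CH3NH2(g)): (-3)·(-5.5) = +16.5 kcal/mol
Summing the manipulated equations, ΔH = (-32.3) + (-7.5) + (+16.5) = -23.3 kcal/mol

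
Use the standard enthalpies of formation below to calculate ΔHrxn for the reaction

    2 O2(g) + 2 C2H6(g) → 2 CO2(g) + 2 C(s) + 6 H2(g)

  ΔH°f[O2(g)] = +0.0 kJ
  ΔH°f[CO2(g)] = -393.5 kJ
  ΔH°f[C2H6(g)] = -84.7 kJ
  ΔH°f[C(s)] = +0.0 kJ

ΔHrxn = -617.6 kJ

Products: 2·(-393.5) + 2·(+0.0) + 6·(+0.0) = -787.0
Reactants: 2·(+0.0) + 2·(-84.7) = -169.4
ΔHrxn = (-787.0) − (-169.4) = -617.6 kJ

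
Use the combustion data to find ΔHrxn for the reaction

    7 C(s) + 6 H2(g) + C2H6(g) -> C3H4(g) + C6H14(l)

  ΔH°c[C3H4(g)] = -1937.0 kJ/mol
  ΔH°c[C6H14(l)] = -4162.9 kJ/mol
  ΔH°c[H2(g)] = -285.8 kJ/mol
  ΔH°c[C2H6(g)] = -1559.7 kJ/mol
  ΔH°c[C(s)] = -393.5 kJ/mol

ΔHrxn = 70.9 kJ/mol

With combustion enthalpies, reactants minus products:
= [7·(-393.5) + 6·(-285.8) + 1·(-1559.7)] − [1·(-1937.0) + 1·(-4162.9)]
= 70.9 kJ/mol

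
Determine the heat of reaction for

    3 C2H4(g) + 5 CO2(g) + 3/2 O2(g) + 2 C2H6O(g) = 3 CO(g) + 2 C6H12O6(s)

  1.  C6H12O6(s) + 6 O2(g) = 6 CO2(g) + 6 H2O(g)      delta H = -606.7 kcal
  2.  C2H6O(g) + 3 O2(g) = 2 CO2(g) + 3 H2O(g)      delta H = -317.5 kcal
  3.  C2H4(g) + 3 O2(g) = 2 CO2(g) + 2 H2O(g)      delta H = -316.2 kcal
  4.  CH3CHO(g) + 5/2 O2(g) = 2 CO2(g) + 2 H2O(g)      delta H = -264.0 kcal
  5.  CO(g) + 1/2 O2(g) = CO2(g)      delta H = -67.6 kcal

eq. 1 reversed and × 2: (-2)·(-606.7) = +1213.4 kcal
eq. 2 × 2: (2)·(-317.5) = -635.0 kcal
eq. 3 × 3: (3)·(-316.2) = -948.6 kcal
eq. 4: not needed.
eq. 5 reversed and × 3: (-3)·(-67.6) = +202.8 kcal
Since enthalpy is a state function, delta H = (+1213.4) + (-635.0) + (-948.6) + (+202.8) = -167.4 kcal

delta H = -167.4 kcal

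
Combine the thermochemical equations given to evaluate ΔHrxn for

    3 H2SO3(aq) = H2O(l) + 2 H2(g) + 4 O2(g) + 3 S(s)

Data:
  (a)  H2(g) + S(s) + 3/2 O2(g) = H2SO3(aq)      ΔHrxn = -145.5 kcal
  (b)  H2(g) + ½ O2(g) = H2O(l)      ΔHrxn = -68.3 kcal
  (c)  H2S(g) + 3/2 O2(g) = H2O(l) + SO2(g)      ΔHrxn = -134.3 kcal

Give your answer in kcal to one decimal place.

ΔHrxn = 368.2 kcal

(a) reversed and × 3: (-3)·(-145.5) = +436.5 kcal
(b) as written: -68.3 kcal
(c): not needed.
ΔHrxn = (+436.5) + (-68.3) = 368.2 kcal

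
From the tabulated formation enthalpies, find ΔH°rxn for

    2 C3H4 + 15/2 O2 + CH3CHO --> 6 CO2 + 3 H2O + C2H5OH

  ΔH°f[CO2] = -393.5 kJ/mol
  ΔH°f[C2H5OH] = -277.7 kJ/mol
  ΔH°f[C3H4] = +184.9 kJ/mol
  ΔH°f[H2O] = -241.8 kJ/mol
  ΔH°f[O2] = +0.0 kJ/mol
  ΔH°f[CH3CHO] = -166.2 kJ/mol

Products: 6·(-393.5) + 3·(-241.8) + 1·(-277.7) = -3364.1
Reactants: 2·(+184.9) + 15/2·(+0.0) + 1·(-166.2) = +203.6
ΔH°rxn = (-3364.1) − (+203.6) = -3567.7 kJ/mol

ΔH°rxn = -3567.7 kJ/mol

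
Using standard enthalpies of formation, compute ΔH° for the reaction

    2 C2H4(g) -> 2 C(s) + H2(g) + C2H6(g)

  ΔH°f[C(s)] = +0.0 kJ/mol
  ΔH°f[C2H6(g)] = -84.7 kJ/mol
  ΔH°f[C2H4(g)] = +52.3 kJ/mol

ΔH° = -189.3 kJ/mol

Products: 2·(+0.0) + 1·(+0.0) + 1·(-84.7) = -84.7
Reactants: 2·(+52.3) = +104.6
ΔH° = (-84.7) − (+104.6) = -189.3 kJ/mol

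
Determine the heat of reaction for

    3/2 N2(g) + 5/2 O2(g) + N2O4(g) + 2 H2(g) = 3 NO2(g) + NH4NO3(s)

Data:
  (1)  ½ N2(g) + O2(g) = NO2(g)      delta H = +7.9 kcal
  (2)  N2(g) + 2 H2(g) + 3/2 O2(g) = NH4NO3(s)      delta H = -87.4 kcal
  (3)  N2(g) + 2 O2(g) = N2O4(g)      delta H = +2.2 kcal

delta H = -65.9 kcal

(1) × 3: (3)·(+7.9) = +23.7 kcal
(2) as written: -87.4 kcal
(3) reversed: -2.2 kcal
Combining the equations, delta H = (3)·(+7.9) + (1)·(-87.4) + (-1)·(+2.2) = -65.9 kcal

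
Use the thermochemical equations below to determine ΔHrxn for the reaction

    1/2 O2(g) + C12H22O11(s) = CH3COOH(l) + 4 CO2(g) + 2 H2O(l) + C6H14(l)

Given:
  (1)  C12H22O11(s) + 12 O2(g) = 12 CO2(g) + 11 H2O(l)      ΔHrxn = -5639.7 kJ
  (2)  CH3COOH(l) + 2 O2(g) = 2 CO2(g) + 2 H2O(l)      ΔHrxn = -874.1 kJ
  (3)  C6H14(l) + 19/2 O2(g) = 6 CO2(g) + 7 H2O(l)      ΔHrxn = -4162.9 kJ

ΔHrxn = -602.7 kJ

(1) as written (C12H22O11(s) already on the reactant side): -5639.7 kJ
(2) reversed (CH3COOH(l) must end up as a product): +874.1 kJ
(3) reversed (C6H14(l) must end up as a product): +4162.9 kJ
ΔHrxn = (-5639.7) + (+874.1) + (+4162.9) = -602.7 kJ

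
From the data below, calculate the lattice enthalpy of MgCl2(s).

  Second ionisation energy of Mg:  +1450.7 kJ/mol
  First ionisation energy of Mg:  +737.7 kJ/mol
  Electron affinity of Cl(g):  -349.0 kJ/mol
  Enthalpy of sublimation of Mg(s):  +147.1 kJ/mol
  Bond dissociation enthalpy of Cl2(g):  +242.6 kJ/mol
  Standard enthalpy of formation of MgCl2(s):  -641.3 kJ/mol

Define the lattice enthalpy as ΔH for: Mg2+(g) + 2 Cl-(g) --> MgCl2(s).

U = -2521.4 kJ/mol

ΔHf° = 1·ΔHsub + 1·(ΣIE) + 1·D(Cl2) + 2·EA + U
-641.3 = 1·(+147.1) + 1·(+2188.4) + 1·(+242.6) + 2·(-349.0) + U
U = -641.3 − (+1880.1) = -2521.4 kJ/mol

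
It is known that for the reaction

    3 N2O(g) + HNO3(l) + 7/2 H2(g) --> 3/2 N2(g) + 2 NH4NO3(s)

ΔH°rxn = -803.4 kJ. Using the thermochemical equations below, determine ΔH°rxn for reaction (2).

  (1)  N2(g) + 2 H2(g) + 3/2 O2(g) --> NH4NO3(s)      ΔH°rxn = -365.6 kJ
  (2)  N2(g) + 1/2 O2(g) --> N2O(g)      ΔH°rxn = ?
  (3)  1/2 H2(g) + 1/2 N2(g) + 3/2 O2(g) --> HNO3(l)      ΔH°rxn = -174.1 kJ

(1) × 2: (2)·(-365.6) = -731.2 kJ
(2) reversed and × 3: contributes −3·x
(3) reversed: +174.1 kJ
-803.4 = (-731.2) + (+174.1) − 3·x
x = (-803.4 − (-557.1)) / (-3) = 82.1 kJ

ΔH°rxn = 82.1 kJ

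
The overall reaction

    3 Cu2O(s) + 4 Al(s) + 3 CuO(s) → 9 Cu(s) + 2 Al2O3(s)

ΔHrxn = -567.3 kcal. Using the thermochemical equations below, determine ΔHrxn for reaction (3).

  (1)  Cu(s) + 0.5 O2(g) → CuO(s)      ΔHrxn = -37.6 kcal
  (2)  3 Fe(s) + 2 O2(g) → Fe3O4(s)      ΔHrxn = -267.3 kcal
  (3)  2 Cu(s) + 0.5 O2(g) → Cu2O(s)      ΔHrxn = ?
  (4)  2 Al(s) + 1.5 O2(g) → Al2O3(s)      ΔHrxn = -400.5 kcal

(1) reversed and × 3 (reverse to put CuO(s) on the reactant side; scale by 3 for the 3 CuO(s)): (-3)·(-37.6) = +112.8 kcal
(2): not needed (Fe(s) appears nowhere else).
(3) reversed and × 3 (Cu2O(s) must end up as a reactant; ×3 to match 3 Cu2O(s) in the target): contributes −3·x
(4) × 2 (×2 to match 2 Al2O3(s) in the target): (2)·(-400.5) = -801.0 kcal
-567.3 = (+112.8) + (-801.0) − 3·x
x = (-567.3 − (-688.2)) / (-3) = -40.3 kcal

ΔHrxn = -40.3 kcal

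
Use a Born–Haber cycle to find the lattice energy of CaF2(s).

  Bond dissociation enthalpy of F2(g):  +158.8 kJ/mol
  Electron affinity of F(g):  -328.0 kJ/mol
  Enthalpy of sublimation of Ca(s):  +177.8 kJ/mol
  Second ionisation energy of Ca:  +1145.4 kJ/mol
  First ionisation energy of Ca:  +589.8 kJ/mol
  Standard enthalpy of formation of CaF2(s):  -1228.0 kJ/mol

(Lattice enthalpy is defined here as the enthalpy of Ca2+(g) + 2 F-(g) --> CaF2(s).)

U = -2643.8 kJ/mol

ΔHf° = 1·ΔHsub + 1·(ΣIE) + 1·D(F2) + 2·EA + U
-1228.0 = 1·(+177.8) + 1·(+1735.2) + 1·(+158.8) + 2·(-328.0) + U
U = -1228.0 − (+1415.8) = -2643.8 kJ/mol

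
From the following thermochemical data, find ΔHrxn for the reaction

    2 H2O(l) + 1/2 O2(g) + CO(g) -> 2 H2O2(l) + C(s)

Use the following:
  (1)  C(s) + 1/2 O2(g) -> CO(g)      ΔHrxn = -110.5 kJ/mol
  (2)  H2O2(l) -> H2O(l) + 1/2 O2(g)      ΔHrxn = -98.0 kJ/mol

(1) reversed (CO(g) must end up as a reactant): +110.5 kJ/mol
(2) reversed and × 2 (H2O2(l) must end up as a product; ×2 to match 2 H2O2(l) in the target): (-2)·(-98.0) = +196.0 kJ/mol
ΔHrxn = (+110.5) + (+196.0) = 306.5 kJ/mol

ΔHrxn = 306.5 kJ/mol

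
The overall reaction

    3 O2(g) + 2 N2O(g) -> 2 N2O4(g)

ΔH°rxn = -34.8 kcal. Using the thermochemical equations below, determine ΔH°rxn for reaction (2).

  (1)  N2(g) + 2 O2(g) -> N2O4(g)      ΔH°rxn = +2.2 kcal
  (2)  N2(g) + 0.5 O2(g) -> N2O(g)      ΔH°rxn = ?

(1) × 2: (2)·(+2.2) = +4.4 kcal
(2) reversed and × 2: contributes −2·x
-34.8 = (+4.4) − 2·x
x = (-34.8 − (+4.4)) / (-2) = 19.6 kcal

ΔH°rxn = 19.6 kcal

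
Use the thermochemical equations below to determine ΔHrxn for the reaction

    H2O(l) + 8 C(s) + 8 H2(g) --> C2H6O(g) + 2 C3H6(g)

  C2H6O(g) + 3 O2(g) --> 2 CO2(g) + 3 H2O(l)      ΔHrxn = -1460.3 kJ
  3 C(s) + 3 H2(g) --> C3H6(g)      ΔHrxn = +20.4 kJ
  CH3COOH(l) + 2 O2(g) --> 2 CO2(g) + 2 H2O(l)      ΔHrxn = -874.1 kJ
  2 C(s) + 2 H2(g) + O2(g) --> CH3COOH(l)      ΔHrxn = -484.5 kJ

ΔHrxn = 142.5 kJ

equation 1 reversed (C2H6O(g) must end up as a product): +1460.3 kJ
equation 2 × 2 (scale by 2 for the 2 C3H6(g)): (2)·(+20.4) = +40.8 kJ
equation 3 as written: -874.1 kJ
equation 4 as written: -484.5 kJ
Combining the equations, ΔHrxn = (-1)·(-1460.3) + (2)·(+20.4) + (1)·(-874.1) + (1)·(-484.5) = 142.5 kJ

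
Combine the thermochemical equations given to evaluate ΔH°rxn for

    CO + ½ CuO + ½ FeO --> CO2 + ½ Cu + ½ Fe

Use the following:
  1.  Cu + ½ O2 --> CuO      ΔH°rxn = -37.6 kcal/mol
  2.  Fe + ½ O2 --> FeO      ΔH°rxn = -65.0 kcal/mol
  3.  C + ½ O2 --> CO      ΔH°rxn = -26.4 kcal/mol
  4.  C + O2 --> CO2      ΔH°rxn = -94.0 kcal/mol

eq. 1 reversed and × 1/2 (reverse to put CuO on the reactant side; scale by 1/2 for the 1/2 CuO): (-1/2)·(-37.6) = +18.8 kcal/mol
eq. 2 reversed and × 1/2 (reverse to put FeO on the reactant side; scale by 1/2 for the 1/2 FeO): (-1/2)·(-65.0) = +32.5 kcal/mol
eq. 3 reversed (CO must end up as a reactant): +26.4 kcal/mol
eq. 4 as written (CO2 already on the product side): -94.0 kcal/mol
ΔH°rxn = (-1/2)·(-37.6) + (-1/2)·(-65.0) + (-1)·(-26.4) + (1)·(-94.0) = -16.3 kcal/mol

ΔH°rxn = -16.3 kcal/mol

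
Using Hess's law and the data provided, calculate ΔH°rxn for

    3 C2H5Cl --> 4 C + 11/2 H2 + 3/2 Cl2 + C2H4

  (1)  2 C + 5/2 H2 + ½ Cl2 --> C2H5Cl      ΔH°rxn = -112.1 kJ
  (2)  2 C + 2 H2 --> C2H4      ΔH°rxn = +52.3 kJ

(1) reversed and × 3: (-3)·(-112.1) = +336.3 kJ
(2) as written: +52.3 kJ
ΔH°rxn = (+336.3) + (+52.3) = 388.6 kJ

ΔH°rxn = 388.6 kJ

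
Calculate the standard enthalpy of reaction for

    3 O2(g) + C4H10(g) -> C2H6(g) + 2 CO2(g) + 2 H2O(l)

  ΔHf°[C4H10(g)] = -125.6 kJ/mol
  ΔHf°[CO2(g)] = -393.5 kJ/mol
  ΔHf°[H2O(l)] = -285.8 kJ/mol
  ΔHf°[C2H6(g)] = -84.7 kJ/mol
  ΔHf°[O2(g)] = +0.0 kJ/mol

Products: 1·(-84.7) + 2·(-393.5) + 2·(-285.8) = -1443.3
Reactants: 3·(+0.0) + 1·(-125.6) = -125.6
ΔH°rxn = (-1443.3) − (-125.6) = -1317.7 kJ/mol

ΔH°rxn = -1317.7 kJ/mol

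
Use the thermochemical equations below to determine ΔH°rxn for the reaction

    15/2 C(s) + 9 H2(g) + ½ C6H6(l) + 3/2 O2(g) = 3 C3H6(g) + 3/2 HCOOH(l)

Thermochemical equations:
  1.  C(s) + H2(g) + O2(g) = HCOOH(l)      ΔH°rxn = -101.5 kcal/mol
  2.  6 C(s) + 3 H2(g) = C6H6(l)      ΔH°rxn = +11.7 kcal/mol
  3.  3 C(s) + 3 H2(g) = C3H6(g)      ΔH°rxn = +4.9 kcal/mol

ΔH°rxn = -143.4 kcal/mol

eq. 1 × 3/2 (×3/2 to match 3/2 HCOOH(l) in the target): (3/2)·(-101.5) = -152.25 kcal/mol
eq. 2 reversed and × 1/2 (reverse to put C6H6(l) on the reactant side; scale by 1/2 for the 1/2 C6H6(l)): (-1/2)·(+11.7) = -5.85 kcal/mol
eq. 3 × 3 (×3 to match 3 C3H6(g) in the target): (3)·(+4.9) = +14.7 kcal/mol
ΔH°rxn = (-152.25) + (-5.85) + (+14.7) = -143.4 kcal/mol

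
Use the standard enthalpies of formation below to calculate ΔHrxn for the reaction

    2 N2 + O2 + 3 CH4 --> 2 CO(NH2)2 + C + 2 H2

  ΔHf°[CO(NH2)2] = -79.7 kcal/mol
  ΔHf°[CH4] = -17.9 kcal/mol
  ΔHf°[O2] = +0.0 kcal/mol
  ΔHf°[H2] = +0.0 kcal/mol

Products: 2·(-79.7) + 1·(+0.0) + 2·(+0.0) = -159.4
Reactants: 2·(+0.0) + 1·(+0.0) + 3·(-17.9) = -53.7
ΔHrxn = (-159.4) − (-53.7) = -105.7 kcal/mol

ΔHrxn = -105.7 kcal/mol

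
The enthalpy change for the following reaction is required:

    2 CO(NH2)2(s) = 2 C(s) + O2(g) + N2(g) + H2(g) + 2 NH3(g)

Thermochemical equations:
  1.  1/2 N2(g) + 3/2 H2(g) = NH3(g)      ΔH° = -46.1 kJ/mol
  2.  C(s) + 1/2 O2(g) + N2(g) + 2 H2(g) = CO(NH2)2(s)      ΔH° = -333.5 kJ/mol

eq. 1 × 2 (×2 to match 2 NH3(g) in the target): (2)·(-46.1) = -92.2 kJ/mol
eq. 2 reversed and × 2 (reverse to put CO(NH2)2(s) on the reactant side; ×2 to match 2 CO(NH2)2(s) in the target): (-2)·(-333.5) = +667.0 kJ/mol
ΔH° = (2)·(-46.1) + (-2)·(-333.5) = 574.8 kJ/mol

ΔH° = 574.8 kJ/mol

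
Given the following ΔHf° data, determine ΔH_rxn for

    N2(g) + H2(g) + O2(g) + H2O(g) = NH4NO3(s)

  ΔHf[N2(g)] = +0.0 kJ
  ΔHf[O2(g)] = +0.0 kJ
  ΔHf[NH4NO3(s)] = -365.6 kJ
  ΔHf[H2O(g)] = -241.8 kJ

ΔH_rxn = -123.8 kJ

Products: 1·(-365.6) = -365.6
Reactants: 1·(+0.0) + 1·(+0.0) + 1·(+0.0) + 1·(-241.8) = -241.8
ΔH_rxn = (-365.6) − (-241.8) = -123.8 kJ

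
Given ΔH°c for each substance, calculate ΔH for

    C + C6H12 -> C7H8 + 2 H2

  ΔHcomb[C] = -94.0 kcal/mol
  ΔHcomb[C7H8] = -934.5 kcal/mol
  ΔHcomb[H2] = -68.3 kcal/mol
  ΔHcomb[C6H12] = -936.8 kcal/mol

ΔH = 40.3 kcal/mol

With combustion enthalpies, reactants minus products:
= [1·(-94.0) + 1·(-936.8)] − [1·(-934.5) + 2·(-68.3)]
= 40.3 kcal/mol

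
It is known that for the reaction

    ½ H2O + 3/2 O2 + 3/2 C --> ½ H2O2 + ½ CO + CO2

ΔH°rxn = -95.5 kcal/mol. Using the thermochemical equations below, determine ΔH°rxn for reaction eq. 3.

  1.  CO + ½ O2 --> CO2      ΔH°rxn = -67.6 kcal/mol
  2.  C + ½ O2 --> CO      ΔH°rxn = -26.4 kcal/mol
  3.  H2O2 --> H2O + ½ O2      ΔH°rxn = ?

ΔH°rxn = -23.4 kcal/mol

eq. 1 as written (CO2 already on the product side): -67.6 kcal/mol
eq. 2 × 3/2 (×3/2 to match 3/2 C in the target): (3/2)·(-26.4) = -39.6 kcal/mol
eq. 3 reversed and × 1/2 (H2O2 must end up as a product; scale by 1/2 for the 1/2 H2O2): contributes −1/2·x
-95.5 = (-67.6) + (-39.6) − 1/2·x
x = (-95.5 − (-107.2)) / (-1/2) = -23.4 kcal/mol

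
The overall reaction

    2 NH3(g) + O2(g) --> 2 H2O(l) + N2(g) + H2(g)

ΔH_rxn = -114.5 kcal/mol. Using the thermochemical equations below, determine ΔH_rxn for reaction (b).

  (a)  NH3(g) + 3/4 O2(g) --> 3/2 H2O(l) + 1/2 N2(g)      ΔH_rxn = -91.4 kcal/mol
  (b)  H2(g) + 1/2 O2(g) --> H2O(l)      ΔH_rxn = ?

(a) × 2 (scale by 2 for the 2 NH3(g)): (2)·(-91.4) = -182.8 kcal/mol
(b) reversed (H2(g) must end up as a product): contributes −x
-114.5 = (-182.8) − x
x = (-114.5 − (-182.8)) / (-1) = -68.3 kcal/mol

ΔH_rxn = -68.3 kcal/mol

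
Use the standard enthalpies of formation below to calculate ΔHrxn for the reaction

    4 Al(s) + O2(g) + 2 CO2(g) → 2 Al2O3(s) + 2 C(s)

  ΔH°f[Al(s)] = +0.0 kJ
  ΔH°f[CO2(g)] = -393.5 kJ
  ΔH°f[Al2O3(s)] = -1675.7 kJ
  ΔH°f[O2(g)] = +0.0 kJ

Products: 2·(-1675.7) + 2·(+0.0) = -3351.4
Reactants: 4·(+0.0) + 1·(+0.0) + 2·(-393.5) = -787.0
ΔHrxn = (-3351.4) − (-787.0) = -2564.4 kJ

ΔHrxn = -2564.4 kJ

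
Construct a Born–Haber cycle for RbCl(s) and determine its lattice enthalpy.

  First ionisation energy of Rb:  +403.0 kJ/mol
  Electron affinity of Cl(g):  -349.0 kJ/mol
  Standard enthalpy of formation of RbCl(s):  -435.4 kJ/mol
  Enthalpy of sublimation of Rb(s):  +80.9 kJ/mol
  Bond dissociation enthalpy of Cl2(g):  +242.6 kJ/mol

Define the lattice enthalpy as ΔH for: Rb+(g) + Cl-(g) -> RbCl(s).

U = -691.6 kJ/mol

ΔHf° = 1·ΔHsub + 1·(ΣIE) + 1/2·D(Cl2) + 1·EA + U
-435.4 = 1·(+80.9) + 1·(+403.0) + 1/2·(+242.6) + 1·(-349.0) + U
U = -435.4 − (+256.2) = -691.6 kJ/mol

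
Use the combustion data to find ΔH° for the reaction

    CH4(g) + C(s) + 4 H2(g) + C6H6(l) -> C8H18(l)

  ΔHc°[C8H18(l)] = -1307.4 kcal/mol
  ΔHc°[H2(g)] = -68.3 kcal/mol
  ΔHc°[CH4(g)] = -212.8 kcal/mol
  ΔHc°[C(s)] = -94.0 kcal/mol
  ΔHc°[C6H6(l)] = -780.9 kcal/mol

Using ΔH = Σ nΔHc°(reactants) − Σ nΔHc°(products):
= [1·(-212.8) + 1·(-94.0) + 4·(-68.3) + 1·(-780.9)] − [1·(-1307.4)]
= -53.5 kcal/mol

ΔH° = -53.5 kcal/mol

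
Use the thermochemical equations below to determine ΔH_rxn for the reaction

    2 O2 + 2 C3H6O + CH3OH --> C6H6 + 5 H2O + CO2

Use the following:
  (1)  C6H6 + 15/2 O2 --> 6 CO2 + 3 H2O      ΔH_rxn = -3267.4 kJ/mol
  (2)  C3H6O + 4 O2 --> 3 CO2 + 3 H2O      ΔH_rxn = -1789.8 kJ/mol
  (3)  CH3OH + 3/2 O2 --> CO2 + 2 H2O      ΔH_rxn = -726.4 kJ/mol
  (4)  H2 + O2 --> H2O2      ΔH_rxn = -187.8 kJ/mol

ΔH_rxn = -1038.6 kJ/mol

(1) reversed: +3267.4 kJ/mol
(2) × 2: (2)·(-1789.8) = -3579.6 kJ/mol
(3) as written: -726.4 kJ/mol
(4): not needed.
Since enthalpy is a state function, ΔH_rxn = (+3267.4) + (-3579.6) + (-726.4) = -1038.6 kJ/mol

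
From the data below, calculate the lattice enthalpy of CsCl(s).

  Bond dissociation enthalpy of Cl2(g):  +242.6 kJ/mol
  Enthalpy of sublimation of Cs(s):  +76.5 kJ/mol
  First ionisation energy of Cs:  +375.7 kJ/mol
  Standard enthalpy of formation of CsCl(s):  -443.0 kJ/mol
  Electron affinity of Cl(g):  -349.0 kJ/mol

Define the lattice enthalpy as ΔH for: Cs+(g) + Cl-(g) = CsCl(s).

U = -667.5 kJ/mol

ΔHf° = 1·ΔHsub + 1·(ΣIE) + 1/2·D(Cl2) + 1·EA + U
-443.0 = 1·(+76.5) + 1·(+375.7) + 1/2·(+242.6) + 1·(-349.0) + U
U = -443.0 − (+224.5) = -667.5 kJ/mol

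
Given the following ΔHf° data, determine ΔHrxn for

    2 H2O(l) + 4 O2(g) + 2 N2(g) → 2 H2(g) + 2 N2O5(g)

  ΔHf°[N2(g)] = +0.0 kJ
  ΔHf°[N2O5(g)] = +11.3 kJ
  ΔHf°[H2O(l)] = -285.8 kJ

ΔHrxn = 594.2 kJ

ΔH°rxn = Σ nΔHf°(products) − Σ nΔHf°(reactants).
Products: 2·(+0.0) + 2·(+11.3) = +22.6
Reactants: 2·(-285.8) + 4·(+0.0) + 2·(+0.0) = -571.6
ΔHrxn = (+22.6) − (-571.6) = 594.2 kJ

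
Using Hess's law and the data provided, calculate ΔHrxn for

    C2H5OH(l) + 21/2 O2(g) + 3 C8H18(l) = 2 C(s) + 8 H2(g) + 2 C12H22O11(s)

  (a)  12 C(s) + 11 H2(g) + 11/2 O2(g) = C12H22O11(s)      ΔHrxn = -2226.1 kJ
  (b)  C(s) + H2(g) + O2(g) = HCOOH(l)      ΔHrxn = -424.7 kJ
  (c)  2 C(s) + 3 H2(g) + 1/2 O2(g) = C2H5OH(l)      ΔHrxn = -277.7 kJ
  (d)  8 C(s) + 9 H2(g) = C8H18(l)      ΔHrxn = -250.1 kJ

(a) × 2: (2)·(-2226.1) = -4452.2 kJ
(b): not needed.
(c) reversed: +277.7 kJ
(d) reversed and × 3: (-3)·(-250.1) = +750.3 kJ
Summing the manipulated equations, ΔHrxn = (2)·(-2226.1) + (-1)·(-277.7) + (-3)·(-250.1) = -3424.2 kJ

ΔHrxn = -3424.2 kJ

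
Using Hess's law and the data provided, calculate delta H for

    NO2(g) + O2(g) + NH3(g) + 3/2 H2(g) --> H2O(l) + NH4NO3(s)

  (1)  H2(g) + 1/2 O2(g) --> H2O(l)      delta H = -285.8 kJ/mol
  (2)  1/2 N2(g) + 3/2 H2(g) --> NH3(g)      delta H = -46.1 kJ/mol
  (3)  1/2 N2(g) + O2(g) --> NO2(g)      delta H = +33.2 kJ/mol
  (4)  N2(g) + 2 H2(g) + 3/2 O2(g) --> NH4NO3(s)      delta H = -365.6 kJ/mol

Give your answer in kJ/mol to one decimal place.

(1) as written: -285.8 kJ/mol
(2) reversed: +46.1 kJ/mol
(3) reversed: -33.2 kJ/mol
(4) as written: -365.6 kJ/mol
Summing the manipulated equations, delta H = (1)·(-285.8) + (-1)·(-46.1) + (-1)·(+33.2) + (1)·(-365.6) = -638.5 kJ/mol

delta H = -638.5 kJ/mol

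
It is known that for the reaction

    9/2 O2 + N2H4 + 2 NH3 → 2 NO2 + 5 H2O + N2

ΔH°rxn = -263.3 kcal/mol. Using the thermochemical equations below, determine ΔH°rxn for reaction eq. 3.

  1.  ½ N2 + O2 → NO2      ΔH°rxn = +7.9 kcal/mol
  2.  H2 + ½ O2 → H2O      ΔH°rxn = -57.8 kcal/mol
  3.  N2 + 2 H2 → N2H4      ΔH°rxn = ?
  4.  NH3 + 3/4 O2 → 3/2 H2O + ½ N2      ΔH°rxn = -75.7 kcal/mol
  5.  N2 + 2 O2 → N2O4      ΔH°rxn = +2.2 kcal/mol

eq. 1 × 2: (2)·(+7.9) = +15.8 kcal/mol
eq. 2 × 2: (2)·(-57.8) = -115.6 kcal/mol
eq. 3 reversed: contributes −x
eq. 4 × 2: (2)·(-75.7) = -151.4 kcal/mol
eq. 5: not needed.
-263.3 = (+15.8) + (-115.6) + (-151.4) − x
x = (-263.3 − (-251.2)) / (-1) = 12.1 kcal/mol

ΔH°rxn = 12.1 kcal/mol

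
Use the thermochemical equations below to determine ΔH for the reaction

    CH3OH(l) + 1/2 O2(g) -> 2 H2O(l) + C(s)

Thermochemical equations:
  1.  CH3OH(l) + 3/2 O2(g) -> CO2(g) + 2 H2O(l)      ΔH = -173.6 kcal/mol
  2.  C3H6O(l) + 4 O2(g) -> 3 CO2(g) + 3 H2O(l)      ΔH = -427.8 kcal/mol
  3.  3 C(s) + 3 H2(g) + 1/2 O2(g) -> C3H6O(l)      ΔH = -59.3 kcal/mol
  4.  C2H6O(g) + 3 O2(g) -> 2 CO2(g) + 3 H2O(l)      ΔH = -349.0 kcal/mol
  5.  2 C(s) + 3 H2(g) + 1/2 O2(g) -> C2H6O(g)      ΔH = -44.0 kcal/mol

eq. 1 as written (CH3OH(l) already on the reactant side): -173.6 kcal/mol
eq. 2 reversed: +427.8 kcal/mol
eq. 3 reversed: +59.3 kcal/mol
eq. 4 as written: -349.0 kcal/mol
eq. 5 as written: -44.0 kcal/mol
Summing the manipulated equations, ΔH = (-173.6) + (+427.8) + (+59.3) + (-349.0) + (-44.0) = -79.5 kcal/mol

ΔH = -79.5 kcal/mol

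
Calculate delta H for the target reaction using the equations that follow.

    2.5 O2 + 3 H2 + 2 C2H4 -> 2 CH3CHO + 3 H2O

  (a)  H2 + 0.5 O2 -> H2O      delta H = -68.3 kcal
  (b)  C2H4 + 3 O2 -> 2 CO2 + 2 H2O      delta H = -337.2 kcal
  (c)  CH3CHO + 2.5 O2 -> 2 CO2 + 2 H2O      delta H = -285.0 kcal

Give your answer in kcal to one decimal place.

(a) × 3 (scale by 3 for the 3 H2): (3)·(-68.3) = -204.9 kcal
(b) × 2 (scale by 2 for the 2 C2H4): (2)·(-337.2) = -674.4 kcal
(c) reversed and × 2 (reverse to put CH3CHO on the product side; ×2 to match 2 CH3CHO in the target): (-2)·(-285.0) = +570.0 kcal
Combining the equations, delta H = (3)·(-68.3) + (2)·(-337.2) + (-2)·(-285.0) = -309.3 kcal

delta H = -309.3 kcal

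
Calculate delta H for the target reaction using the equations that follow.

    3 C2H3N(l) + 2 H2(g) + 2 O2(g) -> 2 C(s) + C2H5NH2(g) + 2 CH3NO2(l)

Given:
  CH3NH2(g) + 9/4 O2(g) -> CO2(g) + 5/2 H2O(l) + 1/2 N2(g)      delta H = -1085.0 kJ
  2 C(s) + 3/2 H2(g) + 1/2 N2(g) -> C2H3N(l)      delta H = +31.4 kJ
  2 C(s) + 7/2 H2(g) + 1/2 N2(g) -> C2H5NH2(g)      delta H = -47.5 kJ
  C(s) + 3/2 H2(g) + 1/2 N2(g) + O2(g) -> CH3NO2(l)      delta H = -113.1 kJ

delta H = -367.9 kJ

equation 1: not needed (CH3NH2(g) appears nowhere else).
equation 2 reversed and × 3 (C2H3N(l) must end up as a reactant; scale by 3 for the 3 C2H3N(l)): (-3)·(+31.4) = -94.2 kJ
equation 3 as written (C2H5NH2(g) already on the product side): -47.5 kJ
equation 4 × 2 (×2 to match 2 CH3NO2(l) in the target): (2)·(-113.1) = -226.2 kJ
delta H = (-3)·(+31.4) + (1)·(-47.5) + (2)·(-113.1) = -367.9 kJ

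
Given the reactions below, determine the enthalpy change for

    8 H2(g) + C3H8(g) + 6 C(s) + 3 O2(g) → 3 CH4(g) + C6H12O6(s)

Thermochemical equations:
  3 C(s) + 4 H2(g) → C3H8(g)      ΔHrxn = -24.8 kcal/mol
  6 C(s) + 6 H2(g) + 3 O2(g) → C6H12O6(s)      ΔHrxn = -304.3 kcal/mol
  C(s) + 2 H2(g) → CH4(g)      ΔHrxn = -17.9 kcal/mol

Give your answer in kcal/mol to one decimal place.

ΔHrxn = -333.2 kcal/mol

equation 1 reversed (reverse to put C3H8(g) on the reactant side): +24.8 kcal/mol
equation 2 as written (C6H12O6(s) already on the product side): -304.3 kcal/mol
equation 3 × 3 (scale by 3 for the 3 CH4(g)): (3)·(-17.9) = -53.7 kcal/mol
Summing the manipulated equations, ΔHrxn = (-1)·(-24.8) + (1)·(-304.3) + (3)·(-17.9) = -333.2 kcal/mol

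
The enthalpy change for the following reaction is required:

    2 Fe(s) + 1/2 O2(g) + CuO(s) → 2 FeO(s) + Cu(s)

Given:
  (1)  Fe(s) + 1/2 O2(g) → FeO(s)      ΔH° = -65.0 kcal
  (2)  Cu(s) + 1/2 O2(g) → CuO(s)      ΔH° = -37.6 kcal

ΔH° = -92.4 kcal

(1) × 2 (×2 to match 2 FeO(s) in the target): (2)·(-65.0) = -130.0 kcal
(2) reversed (CuO(s) must end up as a reactant): +37.6 kcal
Combining the equations, ΔH° = (-130.0) + (+37.6) = -92.4 kcal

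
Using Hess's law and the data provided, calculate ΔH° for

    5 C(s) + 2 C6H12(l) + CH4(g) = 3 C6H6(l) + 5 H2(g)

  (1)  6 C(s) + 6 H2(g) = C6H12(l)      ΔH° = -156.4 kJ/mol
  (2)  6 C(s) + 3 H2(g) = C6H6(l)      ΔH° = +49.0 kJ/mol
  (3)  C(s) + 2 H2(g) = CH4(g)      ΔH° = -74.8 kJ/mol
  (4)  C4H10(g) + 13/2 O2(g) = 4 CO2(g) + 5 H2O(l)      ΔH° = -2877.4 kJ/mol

(1) reversed and × 2 (reverse to put C6H12(l) on the reactant side; ×2 to match 2 C6H12(l) in the target): (-2)·(-156.4) = +312.8 kJ/mol
(2) × 3 (×3 to match 3 C6H6(l) in the target): (3)·(+49.0) = +147.0 kJ/mol
(3) reversed (reverse to put CH4(g) on the reactant side): +74.8 kJ/mol
(4): not needed (C4H10(g) appears nowhere else).
Since enthalpy is a state function, ΔH° = (-2)·(-156.4) + (3)·(+49.0) + (-1)·(-74.8) = 534.6 kJ/mol

ΔH° = 534.6 kJ/mol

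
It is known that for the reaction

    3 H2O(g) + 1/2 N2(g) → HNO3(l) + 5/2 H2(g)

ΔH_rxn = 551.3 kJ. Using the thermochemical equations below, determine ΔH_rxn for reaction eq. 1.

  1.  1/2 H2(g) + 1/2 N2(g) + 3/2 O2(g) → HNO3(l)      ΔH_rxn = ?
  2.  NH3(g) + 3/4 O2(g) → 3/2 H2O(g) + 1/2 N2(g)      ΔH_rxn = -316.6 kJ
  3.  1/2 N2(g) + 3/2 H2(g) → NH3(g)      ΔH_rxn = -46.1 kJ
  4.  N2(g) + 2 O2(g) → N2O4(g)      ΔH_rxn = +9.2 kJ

ΔH_rxn = -174.1 kJ

eq. 1 as written: contributes x
eq. 2 reversed and × 2: (-2)·(-316.6) = +633.2 kJ
eq. 3 reversed and × 2: (-2)·(-46.1) = +92.2 kJ
eq. 4: not needed.
+551.3 = (+633.2) + (+92.2) + x
x = (+551.3 − (+725.4)) / (1) = -174.1 kJ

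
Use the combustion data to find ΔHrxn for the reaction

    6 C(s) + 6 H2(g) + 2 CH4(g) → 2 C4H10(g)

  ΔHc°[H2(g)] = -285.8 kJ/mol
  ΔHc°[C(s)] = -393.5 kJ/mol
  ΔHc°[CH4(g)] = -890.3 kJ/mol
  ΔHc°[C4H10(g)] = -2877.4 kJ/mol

ΔHrxn = -101.6 kJ/mol

With combustion enthalpies, reactants minus products:
= [6·(-393.5) + 6·(-285.8) + 2·(-890.3)] − [2·(-2877.4)]
= -101.6 kJ/mol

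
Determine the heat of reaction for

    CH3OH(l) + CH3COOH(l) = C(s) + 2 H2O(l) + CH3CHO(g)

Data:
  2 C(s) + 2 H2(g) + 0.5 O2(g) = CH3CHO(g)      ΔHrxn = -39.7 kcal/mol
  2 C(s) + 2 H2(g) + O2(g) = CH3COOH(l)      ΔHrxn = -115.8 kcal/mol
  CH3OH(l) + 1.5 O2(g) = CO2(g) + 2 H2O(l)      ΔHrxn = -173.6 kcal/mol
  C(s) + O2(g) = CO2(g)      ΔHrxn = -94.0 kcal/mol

equation 1 as written: -39.7 kcal/mol
equation 2 reversed: +115.8 kcal/mol
equation 3 as written: -173.6 kcal/mol
equation 4 reversed: +94.0 kcal/mol
Summing the manipulated equations, ΔHrxn = (-39.7) + (+115.8) + (-173.6) + (+94.0) = -3.5 kcal/mol

ΔHrxn = -3.5 kcal/mol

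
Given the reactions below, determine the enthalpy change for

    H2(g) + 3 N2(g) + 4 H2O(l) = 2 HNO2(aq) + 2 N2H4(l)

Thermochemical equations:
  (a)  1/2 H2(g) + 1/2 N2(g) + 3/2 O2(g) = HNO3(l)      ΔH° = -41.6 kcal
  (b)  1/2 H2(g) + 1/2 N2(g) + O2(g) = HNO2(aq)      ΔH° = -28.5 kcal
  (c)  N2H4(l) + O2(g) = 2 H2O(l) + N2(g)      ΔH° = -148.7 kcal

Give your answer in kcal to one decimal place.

ΔH° = 240.4 kcal

(a): not needed (HNO3(l) appears nowhere else).
(b) × 2 (×2 to match 2 HNO2(aq) in the target): (2)·(-28.5) = -57.0 kcal
(c) reversed and × 2 (reverse to put N2H4(l) on the product side; scale by 2 for the 2 N2H4(l)): (-2)·(-148.7) = +297.4 kcal
By Hess's law, ΔH° = (2)·(-28.5) + (-2)·(-148.7) = 240.4 kcal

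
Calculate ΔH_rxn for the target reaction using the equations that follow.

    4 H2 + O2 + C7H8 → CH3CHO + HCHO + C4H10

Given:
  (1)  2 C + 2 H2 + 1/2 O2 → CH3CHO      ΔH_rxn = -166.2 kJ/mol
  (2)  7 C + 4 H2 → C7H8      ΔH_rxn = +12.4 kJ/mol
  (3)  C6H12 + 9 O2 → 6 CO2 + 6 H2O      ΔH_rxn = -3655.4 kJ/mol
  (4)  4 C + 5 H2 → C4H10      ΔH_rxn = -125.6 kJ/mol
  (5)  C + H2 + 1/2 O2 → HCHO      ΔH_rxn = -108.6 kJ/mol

(1) as written (CH3CHO already on the product side): -166.2 kJ/mol
(2) reversed (reverse to put C7H8 on the reactant side): -12.4 kJ/mol
(3): not needed (H2O appears nowhere else).
(4) as written (C4H10 already on the product side): -125.6 kJ/mol
(5) as written (HCHO already on the product side): -108.6 kJ/mol
ΔH_rxn = (-166.2) + (-12.4) + (-125.6) + (-108.6) = -412.8 kJ/mol

ΔH_rxn = -412.8 kJ/mol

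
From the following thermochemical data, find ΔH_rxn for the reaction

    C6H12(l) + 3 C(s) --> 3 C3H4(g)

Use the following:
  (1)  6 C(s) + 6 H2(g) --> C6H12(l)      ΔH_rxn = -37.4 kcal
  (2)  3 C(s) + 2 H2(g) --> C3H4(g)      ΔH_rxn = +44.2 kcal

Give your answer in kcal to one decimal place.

(1) reversed (C6H12(l) must end up as a reactant): +37.4 kcal
(2) × 3 (scale by 3 for the 3 C3H4(g)): (3)·(+44.2) = +132.6 kcal
ΔH_rxn = (+37.4) + (+132.6) = 170.0 kcal

ΔH_rxn = 170.0 kcal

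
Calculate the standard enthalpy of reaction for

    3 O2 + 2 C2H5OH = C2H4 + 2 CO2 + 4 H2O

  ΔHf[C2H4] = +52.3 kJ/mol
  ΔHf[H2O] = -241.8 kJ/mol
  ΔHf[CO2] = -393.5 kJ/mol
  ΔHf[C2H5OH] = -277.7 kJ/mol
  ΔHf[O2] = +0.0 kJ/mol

Products: 1·(+52.3) + 2·(-393.5) + 4·(-241.8) = -1701.9
Reactants: 3·(+0.0) + 2·(-277.7) = -555.4
ΔH_rxn = (-1701.9) − (-555.4) = -1146.5 kJ/mol

ΔH_rxn = -1146.5 kJ/mol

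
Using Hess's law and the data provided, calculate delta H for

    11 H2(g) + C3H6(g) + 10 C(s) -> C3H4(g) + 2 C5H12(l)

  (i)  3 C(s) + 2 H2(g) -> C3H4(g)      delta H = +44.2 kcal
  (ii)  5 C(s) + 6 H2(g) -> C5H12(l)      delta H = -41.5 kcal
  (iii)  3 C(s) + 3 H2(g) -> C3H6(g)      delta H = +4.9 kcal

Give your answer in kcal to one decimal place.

delta H = -43.7 kcal

(i) as written (C3H4(g) already on the product side): +44.2 kcal
(ii) × 2 (×2 to match 2 C5H12(l) in the target): (2)·(-41.5) = -83.0 kcal
(iii) reversed (reverse to put C3H6(g) on the reactant side): -4.9 kcal
Combining the equations, delta H = (+44.2) + (-83.0) + (-4.9) = -43.7 kcal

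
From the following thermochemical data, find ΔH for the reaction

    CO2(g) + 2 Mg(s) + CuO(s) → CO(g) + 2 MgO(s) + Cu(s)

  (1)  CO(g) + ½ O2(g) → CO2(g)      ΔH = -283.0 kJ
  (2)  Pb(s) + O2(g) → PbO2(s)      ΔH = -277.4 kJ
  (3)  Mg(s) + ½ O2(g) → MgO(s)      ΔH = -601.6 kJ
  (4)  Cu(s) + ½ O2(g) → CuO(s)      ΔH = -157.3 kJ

ΔH = -762.9 kJ

(1) reversed (reverse to put CO(g) on the product side): +283.0 kJ
(2): not needed (PbO2(s) appears nowhere else).
(3) × 2 (×2 to match 2 MgO(s) in the target): (2)·(-601.6) = -1203.2 kJ
(4) reversed (CuO(s) must end up as a reactant): +157.3 kJ
ΔH = (-1)·(-283.0) + (2)·(-601.6) + (-1)·(-157.3) = -762.9 kJ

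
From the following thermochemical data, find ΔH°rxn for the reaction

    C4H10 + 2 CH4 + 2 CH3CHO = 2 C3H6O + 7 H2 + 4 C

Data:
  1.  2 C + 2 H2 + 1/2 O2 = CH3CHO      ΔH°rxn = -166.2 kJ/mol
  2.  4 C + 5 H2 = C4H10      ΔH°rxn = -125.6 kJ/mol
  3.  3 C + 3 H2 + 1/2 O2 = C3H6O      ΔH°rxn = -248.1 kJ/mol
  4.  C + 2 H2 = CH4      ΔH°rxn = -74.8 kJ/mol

eq. 1 reversed and × 2 (reverse to put CH3CHO on the reactant side; ×2 to match 2 CH3CHO in the target): (-2)·(-166.2) = +332.4 kJ/mol
eq. 2 reversed (C4H10 must end up as a reactant): +125.6 kJ/mol
eq. 3 × 2 (scale by 2 for the 2 C3H6O): (2)·(-248.1) = -496.2 kJ/mol
eq. 4 reversed and × 2 (CH4 must end up as a reactant; scale by 2 for the 2 CH4): (-2)·(-74.8) = +149.6 kJ/mol
Combining the equations, ΔH°rxn = (-2)·(-166.2) + (-1)·(-125.6) + (2)·(-248.1) + (-2)·(-74.8) = 111.4 kJ/mol

ΔH°rxn = 111.4 kJ/mol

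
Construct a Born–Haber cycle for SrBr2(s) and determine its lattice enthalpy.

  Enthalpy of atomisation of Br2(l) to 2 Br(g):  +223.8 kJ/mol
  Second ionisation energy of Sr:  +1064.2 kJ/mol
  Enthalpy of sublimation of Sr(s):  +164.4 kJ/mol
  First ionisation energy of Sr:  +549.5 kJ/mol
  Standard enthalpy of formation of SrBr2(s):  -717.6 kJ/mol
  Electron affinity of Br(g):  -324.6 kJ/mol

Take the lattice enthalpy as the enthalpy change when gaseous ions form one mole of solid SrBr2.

ΔHf° = 1·ΔHsub + 1·(ΣIE) + 1·D(Br2) + 2·EA + U
-717.6 = 1·(+164.4) + 1·(+1613.7) + 1·(+223.8) + 2·(-324.6) + U
U = -717.6 − (+1352.7) = -2070.3 kJ/mol

U = -2070.3 kJ/mol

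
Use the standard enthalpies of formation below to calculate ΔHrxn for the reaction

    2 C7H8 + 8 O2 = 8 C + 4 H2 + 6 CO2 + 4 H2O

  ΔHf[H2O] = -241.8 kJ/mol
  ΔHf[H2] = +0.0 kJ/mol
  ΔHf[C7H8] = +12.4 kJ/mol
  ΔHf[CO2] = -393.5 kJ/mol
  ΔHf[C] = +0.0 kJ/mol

Products: 8·(+0.0) + 4·(+0.0) + 6·(-393.5) + 4·(-241.8) = -3328.2
Reactants: 2·(+12.4) + 8·(+0.0) = +24.8
ΔHrxn = (-3328.2) − (+24.8) = -3353.0 kJ/mol

ΔHrxn = -3353.0 kJ/mol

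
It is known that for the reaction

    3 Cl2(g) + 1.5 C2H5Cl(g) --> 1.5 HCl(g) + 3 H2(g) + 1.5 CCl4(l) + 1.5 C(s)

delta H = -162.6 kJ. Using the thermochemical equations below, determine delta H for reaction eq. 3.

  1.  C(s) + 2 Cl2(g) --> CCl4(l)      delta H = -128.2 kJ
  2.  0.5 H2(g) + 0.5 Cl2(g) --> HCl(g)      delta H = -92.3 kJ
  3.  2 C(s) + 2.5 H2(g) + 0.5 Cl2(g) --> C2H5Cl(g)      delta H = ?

eq. 1 × 3/2 (×3/2 to match 3/2 CCl4(l) in the target): (3/2)·(-128.2) = -192.3 kJ
eq. 2 × 3/2 (×3/2 to match 3/2 HCl(g) in the target): (3/2)·(-92.3) = -138.45 kJ
eq. 3 reversed and × 3/2 (C2H5Cl(g) must end up as a reactant; scale by 3/2 for the 3/2 C2H5Cl(g)): contributes −3/2·x
-162.6 = (-192.3) + (-138.45) − 3/2·x
x = (-162.6 − (-330.75)) / (-3/2) = -112.1 kJ

delta H = -112.1 kJ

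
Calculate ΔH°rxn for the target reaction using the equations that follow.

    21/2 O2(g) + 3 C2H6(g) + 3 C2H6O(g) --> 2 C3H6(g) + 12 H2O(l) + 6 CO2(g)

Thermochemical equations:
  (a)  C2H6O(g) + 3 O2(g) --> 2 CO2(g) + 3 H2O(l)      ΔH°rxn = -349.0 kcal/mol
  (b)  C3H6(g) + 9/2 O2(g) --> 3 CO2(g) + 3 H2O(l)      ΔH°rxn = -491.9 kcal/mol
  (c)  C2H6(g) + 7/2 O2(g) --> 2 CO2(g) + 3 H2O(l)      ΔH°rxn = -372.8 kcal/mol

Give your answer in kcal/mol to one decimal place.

(a) × 3 (scale by 3 for the 3 C2H6O(g)): (3)·(-349.0) = -1047.0 kcal/mol
(b) reversed and × 2 (reverse to put C3H6(g) on the product side; ×2 to match 2 C3H6(g) in the target): (-2)·(-491.9) = +983.8 kcal/mol
(c) × 3 (×3 to match 3 C2H6(g) in the target): (3)·(-372.8) = -1118.4 kcal/mol
ΔH°rxn = (3)·(-349.0) + (-2)·(-491.9) + (3)·(-372.8) = -1181.6 kcal/mol

ΔH°rxn = -1181.6 kcal/mol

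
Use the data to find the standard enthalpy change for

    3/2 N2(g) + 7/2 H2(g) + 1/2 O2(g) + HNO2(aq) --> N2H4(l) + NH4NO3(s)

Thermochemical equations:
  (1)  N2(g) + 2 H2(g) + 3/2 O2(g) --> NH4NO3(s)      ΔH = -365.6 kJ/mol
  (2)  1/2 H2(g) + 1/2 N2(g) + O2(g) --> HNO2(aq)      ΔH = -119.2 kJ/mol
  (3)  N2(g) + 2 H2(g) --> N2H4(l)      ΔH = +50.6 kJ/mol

(1) as written (NH4NO3(s) already on the product side): -365.6 kJ/mol
(2) reversed (HNO2(aq) must end up as a reactant): +119.2 kJ/mol
(3) as written (N2H4(l) already on the product side): +50.6 kJ/mol
ΔH = (-365.6) + (+119.2) + (+50.6) = -195.8 kJ/mol

ΔH = -195.8 kJ/mol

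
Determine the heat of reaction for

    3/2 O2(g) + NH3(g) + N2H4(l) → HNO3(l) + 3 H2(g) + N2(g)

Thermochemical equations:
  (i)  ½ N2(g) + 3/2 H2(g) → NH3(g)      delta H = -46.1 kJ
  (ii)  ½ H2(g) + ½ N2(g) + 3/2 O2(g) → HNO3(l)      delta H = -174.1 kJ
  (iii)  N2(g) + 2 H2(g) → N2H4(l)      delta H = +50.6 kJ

delta H = -178.6 kJ

(i) reversed (NH3(g) must end up as a reactant): +46.1 kJ
(ii) as written (HNO3(l) already on the product side): -174.1 kJ
(iii) reversed (N2H4(l) must end up as a reactant): -50.6 kJ
delta H = (-1)·(-46.1) + (1)·(-174.1) + (-1)·(+50.6) = -178.6 kJ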